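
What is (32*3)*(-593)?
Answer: -56928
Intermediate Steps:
(32*3)*(-593) = 96*(-593) = -56928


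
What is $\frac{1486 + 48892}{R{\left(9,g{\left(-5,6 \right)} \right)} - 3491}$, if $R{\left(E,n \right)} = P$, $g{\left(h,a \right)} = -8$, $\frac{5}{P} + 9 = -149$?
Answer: $- \frac{7959724}{551583} \approx -14.431$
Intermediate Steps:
$P = - \frac{5}{158}$ ($P = \frac{5}{-9 - 149} = \frac{5}{-158} = 5 \left(- \frac{1}{158}\right) = - \frac{5}{158} \approx -0.031646$)
$R{\left(E,n \right)} = - \frac{5}{158}$
$\frac{1486 + 48892}{R{\left(9,g{\left(-5,6 \right)} \right)} - 3491} = \frac{1486 + 48892}{- \frac{5}{158} - 3491} = \frac{50378}{- \frac{551583}{158}} = 50378 \left(- \frac{158}{551583}\right) = - \frac{7959724}{551583}$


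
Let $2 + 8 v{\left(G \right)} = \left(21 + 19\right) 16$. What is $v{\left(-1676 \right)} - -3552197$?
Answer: $\frac{14209107}{4} \approx 3.5523 \cdot 10^{6}$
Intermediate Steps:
$v{\left(G \right)} = \frac{319}{4}$ ($v{\left(G \right)} = - \frac{1}{4} + \frac{\left(21 + 19\right) 16}{8} = - \frac{1}{4} + \frac{40 \cdot 16}{8} = - \frac{1}{4} + \frac{1}{8} \cdot 640 = - \frac{1}{4} + 80 = \frac{319}{4}$)
$v{\left(-1676 \right)} - -3552197 = \frac{319}{4} - -3552197 = \frac{319}{4} + 3552197 = \frac{14209107}{4}$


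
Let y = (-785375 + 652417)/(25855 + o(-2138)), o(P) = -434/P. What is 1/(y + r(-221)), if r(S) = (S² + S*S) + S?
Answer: 13819606/1346801554315 ≈ 1.0261e-5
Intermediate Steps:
r(S) = S + 2*S² (r(S) = (S² + S²) + S = 2*S² + S = S + 2*S²)
y = -71066051/13819606 (y = (-785375 + 652417)/(25855 - 434/(-2138)) = -132958/(25855 - 434*(-1/2138)) = -132958/(25855 + 217/1069) = -132958/27639212/1069 = -132958*1069/27639212 = -71066051/13819606 ≈ -5.1424)
1/(y + r(-221)) = 1/(-71066051/13819606 - 221*(1 + 2*(-221))) = 1/(-71066051/13819606 - 221*(1 - 442)) = 1/(-71066051/13819606 - 221*(-441)) = 1/(-71066051/13819606 + 97461) = 1/(1346801554315/13819606) = 13819606/1346801554315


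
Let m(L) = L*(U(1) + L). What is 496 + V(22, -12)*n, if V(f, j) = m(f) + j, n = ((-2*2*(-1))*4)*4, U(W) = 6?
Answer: 39152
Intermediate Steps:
n = 64 (n = (-4*(-1)*4)*4 = (4*4)*4 = 16*4 = 64)
m(L) = L*(6 + L)
V(f, j) = j + f*(6 + f) (V(f, j) = f*(6 + f) + j = j + f*(6 + f))
496 + V(22, -12)*n = 496 + (-12 + 22*(6 + 22))*64 = 496 + (-12 + 22*28)*64 = 496 + (-12 + 616)*64 = 496 + 604*64 = 496 + 38656 = 39152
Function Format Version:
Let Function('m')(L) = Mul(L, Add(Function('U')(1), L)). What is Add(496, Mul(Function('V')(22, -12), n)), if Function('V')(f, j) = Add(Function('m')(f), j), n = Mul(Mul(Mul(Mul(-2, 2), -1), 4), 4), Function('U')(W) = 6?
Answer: 39152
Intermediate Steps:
n = 64 (n = Mul(Mul(Mul(-4, -1), 4), 4) = Mul(Mul(4, 4), 4) = Mul(16, 4) = 64)
Function('m')(L) = Mul(L, Add(6, L))
Function('V')(f, j) = Add(j, Mul(f, Add(6, f))) (Function('V')(f, j) = Add(Mul(f, Add(6, f)), j) = Add(j, Mul(f, Add(6, f))))
Add(496, Mul(Function('V')(22, -12), n)) = Add(496, Mul(Add(-12, Mul(22, Add(6, 22))), 64)) = Add(496, Mul(Add(-12, Mul(22, 28)), 64)) = Add(496, Mul(Add(-12, 616), 64)) = Add(496, Mul(604, 64)) = Add(496, 38656) = 39152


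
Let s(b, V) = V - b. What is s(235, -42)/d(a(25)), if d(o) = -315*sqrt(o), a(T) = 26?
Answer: 277*sqrt(26)/8190 ≈ 0.17246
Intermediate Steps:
s(235, -42)/d(a(25)) = (-42 - 1*235)/((-315*sqrt(26))) = (-42 - 235)*(-sqrt(26)/8190) = -(-277)*sqrt(26)/8190 = 277*sqrt(26)/8190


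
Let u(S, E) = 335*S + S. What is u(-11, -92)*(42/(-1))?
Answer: 155232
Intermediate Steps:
u(S, E) = 336*S
u(-11, -92)*(42/(-1)) = (336*(-11))*(42/(-1)) = -155232*(-1) = -3696*(-42) = 155232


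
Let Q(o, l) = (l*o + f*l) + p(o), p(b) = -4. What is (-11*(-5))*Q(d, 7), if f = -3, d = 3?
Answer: -220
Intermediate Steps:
Q(o, l) = -4 - 3*l + l*o (Q(o, l) = (l*o - 3*l) - 4 = (-3*l + l*o) - 4 = -4 - 3*l + l*o)
(-11*(-5))*Q(d, 7) = (-11*(-5))*(-4 - 3*7 + 7*3) = 55*(-4 - 21 + 21) = 55*(-4) = -220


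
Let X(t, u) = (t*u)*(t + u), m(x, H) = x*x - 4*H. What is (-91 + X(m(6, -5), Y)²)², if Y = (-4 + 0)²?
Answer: 17320563033954590809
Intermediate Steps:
m(x, H) = x² - 4*H
Y = 16 (Y = (-4)² = 16)
X(t, u) = t*u*(t + u)
(-91 + X(m(6, -5), Y)²)² = (-91 + ((6² - 4*(-5))*16*((6² - 4*(-5)) + 16))²)² = (-91 + ((36 + 20)*16*((36 + 20) + 16))²)² = (-91 + (56*16*(56 + 16))²)² = (-91 + (56*16*72)²)² = (-91 + 64512²)² = (-91 + 4161798144)² = 4161798053² = 17320563033954590809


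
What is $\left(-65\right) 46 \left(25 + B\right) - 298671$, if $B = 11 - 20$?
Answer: $-346511$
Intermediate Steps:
$B = -9$ ($B = 11 - 20 = -9$)
$\left(-65\right) 46 \left(25 + B\right) - 298671 = \left(-65\right) 46 \left(25 - 9\right) - 298671 = \left(-2990\right) 16 - 298671 = -47840 - 298671 = -346511$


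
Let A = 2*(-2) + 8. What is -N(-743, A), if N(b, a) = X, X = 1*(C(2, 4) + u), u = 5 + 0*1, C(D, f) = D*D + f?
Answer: -13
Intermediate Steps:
C(D, f) = f + D² (C(D, f) = D² + f = f + D²)
A = 4 (A = -4 + 8 = 4)
u = 5 (u = 5 + 0 = 5)
X = 13 (X = 1*((4 + 2²) + 5) = 1*((4 + 4) + 5) = 1*(8 + 5) = 1*13 = 13)
N(b, a) = 13
-N(-743, A) = -1*13 = -13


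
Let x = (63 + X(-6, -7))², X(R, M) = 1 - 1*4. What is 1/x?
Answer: 1/3600 ≈ 0.00027778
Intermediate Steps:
X(R, M) = -3 (X(R, M) = 1 - 4 = -3)
x = 3600 (x = (63 - 3)² = 60² = 3600)
1/x = 1/3600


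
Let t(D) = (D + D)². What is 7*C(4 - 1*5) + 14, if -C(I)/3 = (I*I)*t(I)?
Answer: -70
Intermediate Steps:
t(D) = 4*D² (t(D) = (2*D)² = 4*D²)
C(I) = -12*I⁴ (C(I) = -3*I*I*4*I² = -3*I²*4*I² = -12*I⁴)
7*C(4 - 1*5) + 14 = 7*(-12*(4 - 1*5)⁴) + 14 = 7*(-12*(4 - 5)⁴) + 14 = 7*(-12*(-1)⁴) + 14 = 7*(-12*1) + 14 = 7*(-12) + 14 = -84 + 14 = -70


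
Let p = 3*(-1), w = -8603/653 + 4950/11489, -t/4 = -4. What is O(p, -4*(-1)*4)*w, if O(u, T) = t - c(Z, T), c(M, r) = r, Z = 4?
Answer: 0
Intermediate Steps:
t = 16 (t = -4*(-4) = 16)
w = -95607517/7502317 (w = -8603*1/653 + 4950*(1/11489) = -8603/653 + 4950/11489 = -95607517/7502317 ≈ -12.744)
p = -3
O(u, T) = 16 - T
O(p, -4*(-1)*4)*w = (16 - (-4*(-1))*4)*(-95607517/7502317) = (16 - 4*4)*(-95607517/7502317) = (16 - 1*16)*(-95607517/7502317) = (16 - 16)*(-95607517/7502317) = 0*(-95607517/7502317) = 0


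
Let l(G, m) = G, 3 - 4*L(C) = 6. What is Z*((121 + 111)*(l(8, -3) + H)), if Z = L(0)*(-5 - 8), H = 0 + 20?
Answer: 63336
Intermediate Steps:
H = 20
L(C) = -3/4 (L(C) = 3/4 - 1/4*6 = 3/4 - 3/2 = -3/4)
Z = 39/4 (Z = -3*(-5 - 8)/4 = -3/4*(-13) = 39/4 ≈ 9.7500)
Z*((121 + 111)*(l(8, -3) + H)) = 39*((121 + 111)*(8 + 20))/4 = 39*(232*28)/4 = (39/4)*6496 = 63336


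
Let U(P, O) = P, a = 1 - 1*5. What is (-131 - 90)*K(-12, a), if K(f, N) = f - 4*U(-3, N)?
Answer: 0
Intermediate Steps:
a = -4 (a = 1 - 5 = -4)
K(f, N) = 12 + f (K(f, N) = f - 4*(-3) = f + 12 = 12 + f)
(-131 - 90)*K(-12, a) = (-131 - 90)*(12 - 12) = -221*0 = 0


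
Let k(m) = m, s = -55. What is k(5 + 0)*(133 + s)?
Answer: 390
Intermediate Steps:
k(5 + 0)*(133 + s) = (5 + 0)*(133 - 55) = 5*78 = 390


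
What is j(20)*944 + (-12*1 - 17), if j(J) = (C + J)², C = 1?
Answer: 416275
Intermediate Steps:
j(J) = (1 + J)²
j(20)*944 + (-12*1 - 17) = (1 + 20)²*944 + (-12*1 - 17) = 21²*944 + (-12 - 17) = 441*944 - 29 = 416304 - 29 = 416275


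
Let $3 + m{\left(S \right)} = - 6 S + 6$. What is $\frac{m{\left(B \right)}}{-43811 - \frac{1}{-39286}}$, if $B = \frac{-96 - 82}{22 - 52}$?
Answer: $\frac{6403618}{8605794725} \approx 0.00074411$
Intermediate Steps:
$B = \frac{89}{15}$ ($B = - \frac{178}{-30} = \left(-178\right) \left(- \frac{1}{30}\right) = \frac{89}{15} \approx 5.9333$)
$m{\left(S \right)} = 3 - 6 S$ ($m{\left(S \right)} = -3 - \left(-6 + 6 S\right) = 3 - 6 S$)
$\frac{m{\left(B \right)}}{-43811 - \frac{1}{-39286}} = \frac{3 - \frac{178}{5}}{-43811 - \frac{1}{-39286}} = \frac{3 - \frac{178}{5}}{-43811 - - \frac{1}{39286}} = - \frac{163}{5 \left(-43811 + \frac{1}{39286}\right)} = - \frac{163}{5 \left(- \frac{1721158945}{39286}\right)} = \left(- \frac{163}{5}\right) \left(- \frac{39286}{1721158945}\right) = \frac{6403618}{8605794725}$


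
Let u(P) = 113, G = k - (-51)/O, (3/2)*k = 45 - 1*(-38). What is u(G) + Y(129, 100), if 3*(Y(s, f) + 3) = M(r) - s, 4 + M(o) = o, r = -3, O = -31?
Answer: 194/3 ≈ 64.667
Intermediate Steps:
k = 166/3 (k = 2*(45 - 1*(-38))/3 = 2*(45 + 38)/3 = (⅔)*83 = 166/3 ≈ 55.333)
G = 4993/93 (G = 166/3 - (-51)/(-31) = 166/3 - (-51)*(-1)/31 = 166/3 - 1*51/31 = 166/3 - 51/31 = 4993/93 ≈ 53.688)
M(o) = -4 + o
Y(s, f) = -16/3 - s/3 (Y(s, f) = -3 + ((-4 - 3) - s)/3 = -3 + (-7 - s)/3 = -3 + (-7/3 - s/3) = -16/3 - s/3)
u(G) + Y(129, 100) = 113 + (-16/3 - ⅓*129) = 113 + (-16/3 - 43) = 113 - 145/3 = 194/3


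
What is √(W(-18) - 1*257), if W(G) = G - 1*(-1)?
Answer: I*√274 ≈ 16.553*I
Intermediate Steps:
W(G) = 1 + G (W(G) = G + 1 = 1 + G)
√(W(-18) - 1*257) = √((1 - 18) - 1*257) = √(-17 - 257) = √(-274) = I*√274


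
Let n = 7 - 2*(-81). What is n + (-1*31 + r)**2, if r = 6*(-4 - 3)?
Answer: 5498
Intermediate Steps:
r = -42 (r = 6*(-7) = -42)
n = 169 (n = 7 + 162 = 169)
n + (-1*31 + r)**2 = 169 + (-1*31 - 42)**2 = 169 + (-31 - 42)**2 = 169 + (-73)**2 = 169 + 5329 = 5498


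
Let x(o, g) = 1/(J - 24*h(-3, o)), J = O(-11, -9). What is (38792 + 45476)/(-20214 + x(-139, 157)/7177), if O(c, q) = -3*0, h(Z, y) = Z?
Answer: -43544983392/10445463215 ≈ -4.1688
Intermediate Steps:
O(c, q) = 0
J = 0
x(o, g) = 1/72 (x(o, g) = 1/(0 - 24*(-3)) = 1/(0 + 72) = 1/72)
(38792 + 45476)/(-20214 + x(-139, 157)/7177) = (38792 + 45476)/(-20214 + (1/72)/7177) = 84268/(-20214 + (1/72)*(1/7177)) = 84268/(-20214 + 1/516744) = 84268/(-10445463215/516744) = 84268*(-516744/10445463215) = -43544983392/10445463215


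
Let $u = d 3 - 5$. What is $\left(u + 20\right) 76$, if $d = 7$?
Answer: $2736$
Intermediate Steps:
$u = 16$ ($u = 7 \cdot 3 - 5 = 21 - 5 = 16$)
$\left(u + 20\right) 76 = \left(16 + 20\right) 76 = 36 \cdot 76 = 2736$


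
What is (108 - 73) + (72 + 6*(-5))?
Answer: 77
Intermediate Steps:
(108 - 73) + (72 + 6*(-5)) = 35 + (72 - 30) = 35 + 42 = 77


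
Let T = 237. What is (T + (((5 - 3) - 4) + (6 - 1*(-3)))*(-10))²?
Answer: 27889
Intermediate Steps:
(T + (((5 - 3) - 4) + (6 - 1*(-3)))*(-10))² = (237 + (((5 - 3) - 4) + (6 - 1*(-3)))*(-10))² = (237 + ((2 - 4) + (6 + 3))*(-10))² = (237 + (-2 + 9)*(-10))² = (237 + 7*(-10))² = (237 - 70)² = 167² = 27889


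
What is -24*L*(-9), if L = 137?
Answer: 29592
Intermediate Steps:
-24*L*(-9) = -24*137*(-9) = -3288*(-9) = 29592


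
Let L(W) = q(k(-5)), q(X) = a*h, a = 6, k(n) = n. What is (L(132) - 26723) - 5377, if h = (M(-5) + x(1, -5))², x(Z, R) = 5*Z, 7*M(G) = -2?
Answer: -1566366/49 ≈ -31967.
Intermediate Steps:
M(G) = -2/7 (M(G) = (⅐)*(-2) = -2/7)
h = 1089/49 (h = (-2/7 + 5*1)² = (-2/7 + 5)² = (33/7)² = 1089/49 ≈ 22.224)
q(X) = 6534/49 (q(X) = 6*(1089/49) = 6534/49)
L(W) = 6534/49
(L(132) - 26723) - 5377 = (6534/49 - 26723) - 5377 = -1302893/49 - 5377 = -1566366/49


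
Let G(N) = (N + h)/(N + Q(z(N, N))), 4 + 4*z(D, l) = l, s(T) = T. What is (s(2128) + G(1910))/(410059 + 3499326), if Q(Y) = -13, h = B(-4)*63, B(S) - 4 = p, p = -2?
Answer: 4038852/7416103345 ≈ 0.00054461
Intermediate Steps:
B(S) = 2 (B(S) = 4 - 2 = 2)
z(D, l) = -1 + l/4
h = 126 (h = 2*63 = 126)
G(N) = (126 + N)/(-13 + N) (G(N) = (N + 126)/(N - 13) = (126 + N)/(-13 + N))
(s(2128) + G(1910))/(410059 + 3499326) = (2128 + (126 + 1910)/(-13 + 1910))/(410059 + 3499326) = (2128 + 2036/1897)/3909385 = (2128 + (1/1897)*2036)*(1/3909385) = (2128 + 2036/1897)*(1/3909385) = (4038852/1897)*(1/3909385) = 4038852/7416103345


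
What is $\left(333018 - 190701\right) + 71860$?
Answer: $214177$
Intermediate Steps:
$\left(333018 - 190701\right) + 71860 = 142317 + 71860 = 214177$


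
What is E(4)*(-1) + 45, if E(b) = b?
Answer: 41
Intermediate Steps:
E(4)*(-1) + 45 = 4*(-1) + 45 = -4 + 45 = 41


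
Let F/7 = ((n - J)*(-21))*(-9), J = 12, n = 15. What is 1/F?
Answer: 1/3969 ≈ 0.00025195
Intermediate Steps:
F = 3969 (F = 7*(((15 - 1*12)*(-21))*(-9)) = 7*(((15 - 12)*(-21))*(-9)) = 7*((3*(-21))*(-9)) = 7*(-63*(-9)) = 7*567 = 3969)
1/F = 1/3969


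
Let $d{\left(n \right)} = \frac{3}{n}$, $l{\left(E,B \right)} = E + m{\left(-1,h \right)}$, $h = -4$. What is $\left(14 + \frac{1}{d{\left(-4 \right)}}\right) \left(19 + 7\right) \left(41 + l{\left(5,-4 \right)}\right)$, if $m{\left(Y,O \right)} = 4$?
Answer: $\frac{49400}{3} \approx 16467.0$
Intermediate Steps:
$l{\left(E,B \right)} = 4 + E$ ($l{\left(E,B \right)} = E + 4 = 4 + E$)
$\left(14 + \frac{1}{d{\left(-4 \right)}}\right) \left(19 + 7\right) \left(41 + l{\left(5,-4 \right)}\right) = \left(14 + \frac{1}{3 \frac{1}{-4}}\right) \left(19 + 7\right) \left(41 + \left(4 + 5\right)\right) = \left(14 + \frac{1}{3 \left(- \frac{1}{4}\right)}\right) 26 \left(41 + 9\right) = \left(14 + \frac{1}{- \frac{3}{4}}\right) 26 \cdot 50 = \left(14 - \frac{4}{3}\right) 26 \cdot 50 = \frac{38}{3} \cdot 26 \cdot 50 = \frac{988}{3} \cdot 50 = \frac{49400}{3}$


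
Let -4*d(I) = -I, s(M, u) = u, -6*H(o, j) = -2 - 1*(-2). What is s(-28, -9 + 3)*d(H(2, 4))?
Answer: 0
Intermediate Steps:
H(o, j) = 0 (H(o, j) = -(-2 - 1*(-2))/6 = -(-2 + 2)/6 = -1/6*0 = 0)
d(I) = I/4 (d(I) = -(-1)*I/4 = I/4)
s(-28, -9 + 3)*d(H(2, 4)) = (-9 + 3)*((1/4)*0) = -6*0 = 0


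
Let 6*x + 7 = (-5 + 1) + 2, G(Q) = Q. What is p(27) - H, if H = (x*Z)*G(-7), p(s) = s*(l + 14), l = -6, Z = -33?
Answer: 1125/2 ≈ 562.50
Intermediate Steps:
x = -3/2 (x = -7/6 + ((-5 + 1) + 2)/6 = -7/6 + (-4 + 2)/6 = -7/6 + (⅙)*(-2) = -7/6 - ⅓ = -3/2 ≈ -1.5000)
p(s) = 8*s (p(s) = s*(-6 + 14) = s*8 = 8*s)
H = -693/2 (H = -3/2*(-33)*(-7) = (99/2)*(-7) = -693/2 ≈ -346.50)
p(27) - H = 8*27 - 1*(-693/2) = 216 + 693/2 = 1125/2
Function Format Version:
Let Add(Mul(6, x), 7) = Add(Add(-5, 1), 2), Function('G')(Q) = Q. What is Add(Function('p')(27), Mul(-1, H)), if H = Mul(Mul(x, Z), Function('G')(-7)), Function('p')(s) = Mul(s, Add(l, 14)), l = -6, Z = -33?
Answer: Rational(1125, 2) ≈ 562.50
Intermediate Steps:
x = Rational(-3, 2) (x = Add(Rational(-7, 6), Mul(Rational(1, 6), Add(Add(-5, 1), 2))) = Add(Rational(-7, 6), Mul(Rational(1, 6), Add(-4, 2))) = Add(Rational(-7, 6), Mul(Rational(1, 6), -2)) = Add(Rational(-7, 6), Rational(-1, 3)) = Rational(-3, 2) ≈ -1.5000)
Function('p')(s) = Mul(8, s) (Function('p')(s) = Mul(s, Add(-6, 14)) = Mul(s, 8) = Mul(8, s))
H = Rational(-693, 2) (H = Mul(Mul(Rational(-3, 2), -33), -7) = Mul(Rational(99, 2), -7) = Rational(-693, 2) ≈ -346.50)
Add(Function('p')(27), Mul(-1, H)) = Add(Mul(8, 27), Mul(-1, Rational(-693, 2))) = Add(216, Rational(693, 2)) = Rational(1125, 2)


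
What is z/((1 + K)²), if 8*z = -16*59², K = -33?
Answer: -3481/512 ≈ -6.7988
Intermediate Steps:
z = -6962 (z = (-16*59²)/8 = (-16*3481)/8 = (⅛)*(-55696) = -6962)
z/((1 + K)²) = -6962/(1 - 33)² = -6962/((-32)²) = -6962/1024 = -6962*1/1024 = -3481/512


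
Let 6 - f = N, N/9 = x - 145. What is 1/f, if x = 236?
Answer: -1/813 ≈ -0.0012300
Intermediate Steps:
N = 819 (N = 9*(236 - 145) = 9*91 = 819)
f = -813 (f = 6 - 1*819 = 6 - 819 = -813)
1/f = 1/(-813) = -1/813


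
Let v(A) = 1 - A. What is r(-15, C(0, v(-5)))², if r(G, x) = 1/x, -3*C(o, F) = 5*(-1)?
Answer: 9/25 ≈ 0.36000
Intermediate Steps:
C(o, F) = 5/3 (C(o, F) = -5*(-1)/3 = -⅓*(-5) = 5/3)
r(-15, C(0, v(-5)))² = (1/(5/3))² = (⅗)² = 9/25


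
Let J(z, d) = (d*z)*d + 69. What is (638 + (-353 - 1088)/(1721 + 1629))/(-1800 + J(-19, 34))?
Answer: -2135859/79378250 ≈ -0.026907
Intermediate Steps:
J(z, d) = 69 + z*d² (J(z, d) = z*d² + 69 = 69 + z*d²)
(638 + (-353 - 1088)/(1721 + 1629))/(-1800 + J(-19, 34)) = (638 + (-353 - 1088)/(1721 + 1629))/(-1800 + (69 - 19*34²)) = (638 - 1441/3350)/(-1800 + (69 - 19*1156)) = (638 - 1441*1/3350)/(-1800 + (69 - 21964)) = (638 - 1441/3350)/(-1800 - 21895) = (2135859/3350)/(-23695) = (2135859/3350)*(-1/23695) = -2135859/79378250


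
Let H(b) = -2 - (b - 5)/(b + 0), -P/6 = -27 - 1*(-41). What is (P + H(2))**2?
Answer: 28561/4 ≈ 7140.3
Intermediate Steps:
P = -84 (P = -6*(-27 - 1*(-41)) = -6*(-27 + 41) = -6*14 = -84)
H(b) = -2 - (-5 + b)/b
(P + H(2))**2 = (-84 + (-3 + 5/2))**2 = (-84 - 1/2)**2 = (-169/2)**2 = 28561/4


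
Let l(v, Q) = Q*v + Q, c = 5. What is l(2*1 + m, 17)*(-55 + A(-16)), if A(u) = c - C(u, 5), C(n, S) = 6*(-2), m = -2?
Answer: -646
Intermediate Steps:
C(n, S) = -12
l(v, Q) = Q + Q*v
A(u) = 17 (A(u) = 5 - 1*(-12) = 5 + 12 = 17)
l(2*1 + m, 17)*(-55 + A(-16)) = (17*(1 + (2*1 - 2)))*(-55 + 17) = (17*(1 + (2 - 2)))*(-38) = (17*(1 + 0))*(-38) = (17*1)*(-38) = 17*(-38) = -646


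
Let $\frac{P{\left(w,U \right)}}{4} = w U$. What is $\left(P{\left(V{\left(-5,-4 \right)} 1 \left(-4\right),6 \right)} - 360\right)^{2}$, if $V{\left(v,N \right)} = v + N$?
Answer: $254016$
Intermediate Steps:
$V{\left(v,N \right)} = N + v$
$P{\left(w,U \right)} = 4 U w$ ($P{\left(w,U \right)} = 4 w U = 4 U w$)
$\left(P{\left(V{\left(-5,-4 \right)} 1 \left(-4\right),6 \right)} - 360\right)^{2} = \left(4 \cdot 6 \left(-4 - 5\right) 1 \left(-4\right) - 360\right)^{2} = \left(4 \cdot 6 \left(\left(-9\right) \left(-4\right)\right) - 360\right)^{2} = \left(4 \cdot 6 \cdot 36 - 360\right)^{2} = \left(864 - 360\right)^{2} = 504^{2} = 254016$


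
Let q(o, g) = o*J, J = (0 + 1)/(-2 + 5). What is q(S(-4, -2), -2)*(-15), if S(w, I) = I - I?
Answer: 0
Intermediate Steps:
S(w, I) = 0
J = ⅓ (J = 1/3 = 1*(⅓) = ⅓ ≈ 0.33333)
q(o, g) = o/3 (q(o, g) = o*(⅓) = o/3)
q(S(-4, -2), -2)*(-15) = ((⅓)*0)*(-15) = 0*(-15) = 0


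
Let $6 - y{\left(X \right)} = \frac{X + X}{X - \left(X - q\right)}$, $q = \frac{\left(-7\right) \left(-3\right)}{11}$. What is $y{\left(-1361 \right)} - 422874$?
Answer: $- \frac{8850286}{21} \approx -4.2144 \cdot 10^{5}$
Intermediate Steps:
$q = \frac{21}{11}$ ($q = 21 \cdot \frac{1}{11} = \frac{21}{11} \approx 1.9091$)
$y{\left(X \right)} = 6 - \frac{22 X}{21}$ ($y{\left(X \right)} = 6 - \frac{X + X}{X - \left(- \frac{21}{11} + X\right)} = 6 - \frac{2 X}{\frac{21}{11}} = 6 - 2 X \frac{11}{21} = 6 - \frac{22 X}{21}$)
$y{\left(-1361 \right)} - 422874 = \left(6 - - \frac{29942}{21}\right) - 422874 = \left(6 + \frac{29942}{21}\right) - 422874 = \frac{30068}{21} - 422874 = - \frac{8850286}{21}$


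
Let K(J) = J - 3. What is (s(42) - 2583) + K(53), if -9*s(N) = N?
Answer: -7613/3 ≈ -2537.7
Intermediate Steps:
K(J) = -3 + J
s(N) = -N/9
(s(42) - 2583) + K(53) = (-1/9*42 - 2583) + (-3 + 53) = (-14/3 - 2583) + 50 = -7763/3 + 50 = -7613/3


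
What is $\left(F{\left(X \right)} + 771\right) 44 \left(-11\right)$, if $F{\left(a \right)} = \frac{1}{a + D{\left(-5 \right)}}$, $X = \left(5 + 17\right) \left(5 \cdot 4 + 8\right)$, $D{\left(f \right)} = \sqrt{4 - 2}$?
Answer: $- \frac{70799435300}{189727} + \frac{242 \sqrt{2}}{189727} \approx -3.7317 \cdot 10^{5}$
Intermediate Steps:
$D{\left(f \right)} = \sqrt{2}$
$X = 616$ ($X = 22 \left(20 + 8\right) = 22 \cdot 28 = 616$)
$F{\left(a \right)} = \frac{1}{a + \sqrt{2}}$
$\left(F{\left(X \right)} + 771\right) 44 \left(-11\right) = \left(\frac{1}{616 + \sqrt{2}} + 771\right) 44 \left(-11\right) = \left(771 + \frac{1}{616 + \sqrt{2}}\right) \left(-484\right) = -373164 - \frac{484}{616 + \sqrt{2}}$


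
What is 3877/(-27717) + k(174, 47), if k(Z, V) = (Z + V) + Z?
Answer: 10944338/27717 ≈ 394.86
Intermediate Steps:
k(Z, V) = V + 2*Z (k(Z, V) = (V + Z) + Z = V + 2*Z)
3877/(-27717) + k(174, 47) = 3877/(-27717) + (47 + 2*174) = 3877*(-1/27717) + (47 + 348) = -3877/27717 + 395 = 10944338/27717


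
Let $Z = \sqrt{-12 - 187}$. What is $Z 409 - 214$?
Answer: $-214 + 409 i \sqrt{199} \approx -214.0 + 5769.7 i$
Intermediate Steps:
$Z = i \sqrt{199}$ ($Z = \sqrt{-199} = i \sqrt{199} \approx 14.107 i$)
$Z 409 - 214 = i \sqrt{199} \cdot 409 - 214 = 409 i \sqrt{199} - 214 = -214 + 409 i \sqrt{199}$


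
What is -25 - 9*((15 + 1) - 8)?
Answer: -97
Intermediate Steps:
-25 - 9*((15 + 1) - 8) = -25 - 9*(16 - 8) = -25 - 9*8 = -25 - 72 = -97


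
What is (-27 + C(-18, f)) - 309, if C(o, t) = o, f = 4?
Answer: -354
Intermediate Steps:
(-27 + C(-18, f)) - 309 = (-27 - 18) - 309 = -45 - 309 = -354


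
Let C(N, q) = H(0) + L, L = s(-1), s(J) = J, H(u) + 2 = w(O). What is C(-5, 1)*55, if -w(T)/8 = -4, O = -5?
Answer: 1595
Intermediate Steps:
w(T) = 32 (w(T) = -8*(-4) = 32)
H(u) = 30 (H(u) = -2 + 32 = 30)
L = -1
C(N, q) = 29 (C(N, q) = 30 - 1 = 29)
C(-5, 1)*55 = 29*55 = 1595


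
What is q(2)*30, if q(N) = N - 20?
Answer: -540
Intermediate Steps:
q(N) = -20 + N
q(2)*30 = (-20 + 2)*30 = -18*30 = -540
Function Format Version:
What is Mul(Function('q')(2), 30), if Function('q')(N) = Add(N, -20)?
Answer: -540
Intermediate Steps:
Function('q')(N) = Add(-20, N)
Mul(Function('q')(2), 30) = Mul(Add(-20, 2), 30) = Mul(-18, 30) = -540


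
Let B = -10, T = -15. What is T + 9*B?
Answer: -105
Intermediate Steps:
T + 9*B = -15 + 9*(-10) = -15 - 90 = -105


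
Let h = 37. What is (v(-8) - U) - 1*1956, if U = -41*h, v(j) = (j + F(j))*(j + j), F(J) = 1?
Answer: -327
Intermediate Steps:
v(j) = 2*j*(1 + j) (v(j) = (j + 1)*(j + j) = (1 + j)*(2*j) = 2*j*(1 + j))
U = -1517 (U = -41*37 = -1517)
(v(-8) - U) - 1*1956 = (2*(-8)*(1 - 8) - 1*(-1517)) - 1*1956 = (2*(-8)*(-7) + 1517) - 1956 = (112 + 1517) - 1956 = 1629 - 1956 = -327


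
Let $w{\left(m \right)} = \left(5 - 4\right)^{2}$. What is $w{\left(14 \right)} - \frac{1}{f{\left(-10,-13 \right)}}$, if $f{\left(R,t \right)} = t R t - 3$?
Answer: $\frac{1694}{1693} \approx 1.0006$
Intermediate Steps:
$w{\left(m \right)} = 1$ ($w{\left(m \right)} = 1^{2} = 1$)
$f{\left(R,t \right)} = -3 + R t^{2}$ ($f{\left(R,t \right)} = R t t - 3 = R t^{2} - 3 = -3 + R t^{2}$)
$w{\left(14 \right)} - \frac{1}{f{\left(-10,-13 \right)}} = 1 - \frac{1}{-3 - 10 \left(-13\right)^{2}} = 1 - \frac{1}{-3 - 1690} = 1 - \frac{1}{-1693} = 1 - - \frac{1}{1693} = 1 + \frac{1}{1693} = \frac{1694}{1693}$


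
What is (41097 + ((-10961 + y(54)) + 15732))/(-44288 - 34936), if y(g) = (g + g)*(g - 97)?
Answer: -5153/9903 ≈ -0.52035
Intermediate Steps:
y(g) = 2*g*(-97 + g) (y(g) = (2*g)*(-97 + g) = 2*g*(-97 + g))
(41097 + ((-10961 + y(54)) + 15732))/(-44288 - 34936) = (41097 + ((-10961 + 2*54*(-97 + 54)) + 15732))/(-44288 - 34936) = (41097 + ((-10961 + 2*54*(-43)) + 15732))/(-79224) = (41097 + ((-10961 - 4644) + 15732))*(-1/79224) = (41097 + (-15605 + 15732))*(-1/79224) = (41097 + 127)*(-1/79224) = 41224*(-1/79224) = -5153/9903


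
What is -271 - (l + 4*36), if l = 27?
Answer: -442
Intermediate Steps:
-271 - (l + 4*36) = -271 - (27 + 4*36) = -271 - (27 + 144) = -271 - 1*171 = -271 - 171 = -442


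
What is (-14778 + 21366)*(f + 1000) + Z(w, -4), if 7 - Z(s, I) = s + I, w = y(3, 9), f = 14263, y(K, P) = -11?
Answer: 100552666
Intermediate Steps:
w = -11
Z(s, I) = 7 - I - s (Z(s, I) = 7 - (s + I) = 7 - (I + s) = 7 + (-I - s) = 7 - I - s)
(-14778 + 21366)*(f + 1000) + Z(w, -4) = (-14778 + 21366)*(14263 + 1000) + (7 - 1*(-4) - 1*(-11)) = 6588*15263 + (7 + 4 + 11) = 100552644 + 22 = 100552666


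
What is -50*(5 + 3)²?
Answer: -3200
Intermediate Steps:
-50*(5 + 3)² = -50*8² = -50*64 = -3200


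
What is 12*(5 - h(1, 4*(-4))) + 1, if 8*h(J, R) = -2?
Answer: 64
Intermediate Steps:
h(J, R) = -¼ (h(J, R) = (⅛)*(-2) = -¼)
12*(5 - h(1, 4*(-4))) + 1 = 12*(5 - 1*(-¼)) + 1 = 12*(5 + ¼) + 1 = 12*(21/4) + 1 = 63 + 1 = 64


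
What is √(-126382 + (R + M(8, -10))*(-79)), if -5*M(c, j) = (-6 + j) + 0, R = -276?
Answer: I*√2620770/5 ≈ 323.78*I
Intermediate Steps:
M(c, j) = 6/5 - j/5 (M(c, j) = -((-6 + j) + 0)/5 = -(-6 + j)/5 = 6/5 - j/5)
√(-126382 + (R + M(8, -10))*(-79)) = √(-126382 + (-276 + (6/5 - ⅕*(-10)))*(-79)) = √(-126382 + (-276 + (6/5 + 2))*(-79)) = √(-126382 + (-276 + 16/5)*(-79)) = √(-126382 - 1364/5*(-79)) = √(-126382 + 107756/5) = √(-524154/5) = I*√2620770/5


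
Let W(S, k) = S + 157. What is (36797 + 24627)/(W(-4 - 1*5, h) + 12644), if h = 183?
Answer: 7678/1599 ≈ 4.8018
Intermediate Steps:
W(S, k) = 157 + S
(36797 + 24627)/(W(-4 - 1*5, h) + 12644) = (36797 + 24627)/((157 + (-4 - 1*5)) + 12644) = 61424/((157 + (-4 - 5)) + 12644) = 61424/((157 - 9) + 12644) = 61424/(148 + 12644) = 61424/12792 = 61424*(1/12792) = 7678/1599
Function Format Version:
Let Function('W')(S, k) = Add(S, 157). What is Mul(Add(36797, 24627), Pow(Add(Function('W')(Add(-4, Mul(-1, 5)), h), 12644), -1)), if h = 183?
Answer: Rational(7678, 1599) ≈ 4.8018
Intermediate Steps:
Function('W')(S, k) = Add(157, S)
Mul(Add(36797, 24627), Pow(Add(Function('W')(Add(-4, Mul(-1, 5)), h), 12644), -1)) = Mul(Add(36797, 24627), Pow(Add(Add(157, Add(-4, Mul(-1, 5))), 12644), -1)) = Mul(61424, Pow(Add(Add(157, Add(-4, -5)), 12644), -1)) = Mul(61424, Pow(Add(Add(157, -9), 12644), -1)) = Mul(61424, Pow(Add(148, 12644), -1)) = Mul(61424, Pow(12792, -1)) = Mul(61424, Rational(1, 12792)) = Rational(7678, 1599)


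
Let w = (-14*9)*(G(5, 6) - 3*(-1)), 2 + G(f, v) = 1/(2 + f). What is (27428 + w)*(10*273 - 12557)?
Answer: -268119868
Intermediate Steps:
G(f, v) = -2 + 1/(2 + f)
w = -144 (w = (-14*9)*((-3 - 2*5)/(2 + 5) - 3*(-1)) = -126*((-3 - 10)/7 + 3) = -126*((1/7)*(-13) + 3) = -126*(-13/7 + 3) = -126*8/7 = -144)
(27428 + w)*(10*273 - 12557) = (27428 - 144)*(10*273 - 12557) = 27284*(2730 - 12557) = 27284*(-9827) = -268119868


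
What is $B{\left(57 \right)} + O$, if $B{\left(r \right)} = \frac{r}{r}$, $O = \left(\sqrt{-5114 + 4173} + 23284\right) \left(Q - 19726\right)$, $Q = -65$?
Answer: $-460813643 - 19791 i \sqrt{941} \approx -4.6081 \cdot 10^{8} - 6.071 \cdot 10^{5} i$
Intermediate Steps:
$O = -460813644 - 19791 i \sqrt{941}$ ($O = \left(\sqrt{-5114 + 4173} + 23284\right) \left(-65 - 19726\right) = \left(\sqrt{-941} + 23284\right) \left(-19791\right) = \left(i \sqrt{941} + 23284\right) \left(-19791\right) = \left(23284 + i \sqrt{941}\right) \left(-19791\right) = -460813644 - 19791 i \sqrt{941} \approx -4.6081 \cdot 10^{8} - 6.071 \cdot 10^{5} i$)
$B{\left(r \right)} = 1$
$B{\left(57 \right)} + O = 1 - \left(460813644 + 19791 i \sqrt{941}\right) = -460813643 - 19791 i \sqrt{941}$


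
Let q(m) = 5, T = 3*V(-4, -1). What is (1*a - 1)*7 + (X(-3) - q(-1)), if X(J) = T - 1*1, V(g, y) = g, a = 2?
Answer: -11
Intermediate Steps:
T = -12 (T = 3*(-4) = -12)
X(J) = -13 (X(J) = -12 - 1*1 = -12 - 1 = -13)
(1*a - 1)*7 + (X(-3) - q(-1)) = (1*2 - 1)*7 + (-13 - 1*5) = (2 - 1)*7 + (-13 - 5) = 1*7 - 18 = 7 - 18 = -11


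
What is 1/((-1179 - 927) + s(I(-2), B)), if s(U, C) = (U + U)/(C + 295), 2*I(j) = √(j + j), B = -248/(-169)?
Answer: -203335159329/428223845551268 - 50103*I/32940295811636 ≈ -0.00047483 - 1.521e-9*I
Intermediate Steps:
B = 248/169 (B = -248*(-1/169) = 248/169 ≈ 1.4675)
I(j) = √2*√j/2 (I(j) = √(j + j)/2 = √(2*j)/2 = (√2*√j)/2 = √2*√j/2)
s(U, C) = 2*U/(295 + C) (s(U, C) = (2*U)/(295 + C) = 2*U/(295 + C))
1/((-1179 - 927) + s(I(-2), B)) = 1/((-1179 - 927) + 2*(√2*√(-2)/2)/(295 + 248/169)) = 1/(-2106 + 2*(√2*(I*√2)/2)/(50103/169)) = 1/(-2106 + 2*I*(169/50103)) = 1/(-2106 + 338*I/50103) = 2510310609*(-2106 - 338*I/50103)/11133819984332968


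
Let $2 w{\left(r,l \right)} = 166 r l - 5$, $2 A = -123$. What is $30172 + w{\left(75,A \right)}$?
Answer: $-352668$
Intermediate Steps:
$A = - \frac{123}{2}$ ($A = \frac{1}{2} \left(-123\right) = - \frac{123}{2} \approx -61.5$)
$w{\left(r,l \right)} = - \frac{5}{2} + 83 l r$ ($w{\left(r,l \right)} = \frac{166 r l - 5}{2} = \frac{166 l r - 5}{2} = \frac{-5 + 166 l r}{2} = - \frac{5}{2} + 83 l r$)
$30172 + w{\left(75,A \right)} = 30172 + \left(- \frac{5}{2} + 83 \left(- \frac{123}{2}\right) 75\right) = 30172 - 382840 = -352668$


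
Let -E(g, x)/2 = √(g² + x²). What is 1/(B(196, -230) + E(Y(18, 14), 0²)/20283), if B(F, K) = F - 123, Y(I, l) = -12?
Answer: 6761/493545 ≈ 0.013699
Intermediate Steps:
B(F, K) = -123 + F
E(g, x) = -2*√(g² + x²)
1/(B(196, -230) + E(Y(18, 14), 0²)/20283) = 1/((-123 + 196) - 2*√((-12)² + (0²)²)/20283) = 1/(73 - 2*√(144 + 0²)*(1/20283)) = 1/(73 - 2*√(144 + 0)*(1/20283)) = 1/(73 - 2*√144*(1/20283)) = 1/(73 - 2*12*(1/20283)) = 1/(73 - 24*1/20283) = 1/(73 - 8/6761) = 1/(493545/6761) = 6761/493545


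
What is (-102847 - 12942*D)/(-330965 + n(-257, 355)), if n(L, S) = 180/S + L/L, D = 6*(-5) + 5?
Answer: -15669913/23498408 ≈ -0.66685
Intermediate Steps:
D = -25 (D = -30 + 5 = -25)
n(L, S) = 1 + 180/S (n(L, S) = 180/S + 1 = 1 + 180/S)
(-102847 - 12942*D)/(-330965 + n(-257, 355)) = (-102847 - 12942*(-25))/(-330965 + (180 + 355)/355) = (-102847 + 323550)/(-330965 + (1/355)*535) = 220703/(-330965 + 107/71) = 220703/(-23498408/71) = 220703*(-71/23498408) = -15669913/23498408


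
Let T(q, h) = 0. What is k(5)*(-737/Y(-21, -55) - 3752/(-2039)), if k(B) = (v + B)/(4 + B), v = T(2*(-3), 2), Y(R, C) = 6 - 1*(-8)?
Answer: -805675/28546 ≈ -28.224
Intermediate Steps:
Y(R, C) = 14 (Y(R, C) = 6 + 8 = 14)
v = 0
k(B) = B/(4 + B) (k(B) = (0 + B)/(4 + B) = B/(4 + B))
k(5)*(-737/Y(-21, -55) - 3752/(-2039)) = (5/(4 + 5))*(-737/14 - 3752/(-2039)) = (5/9)*(-737*1/14 - 3752*(-1/2039)) = (5*(⅑))*(-737/14 + 3752/2039) = (5/9)*(-1450215/28546) = -805675/28546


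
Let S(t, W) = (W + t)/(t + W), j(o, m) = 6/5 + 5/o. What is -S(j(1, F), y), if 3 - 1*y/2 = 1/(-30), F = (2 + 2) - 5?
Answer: -1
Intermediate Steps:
F = -1 (F = 4 - 5 = -1)
j(o, m) = 6/5 + 5/o (j(o, m) = 6*(1/5) + 5/o = 6/5 + 5/o)
y = 91/15 (y = 6 - 2/(-30) = 6 - 2*(-1/30) = 6 + 1/15 = 91/15 ≈ 6.0667)
S(t, W) = 1 (S(t, W) = (W + t)/(W + t) = 1)
-S(j(1, F), y) = -1*1 = -1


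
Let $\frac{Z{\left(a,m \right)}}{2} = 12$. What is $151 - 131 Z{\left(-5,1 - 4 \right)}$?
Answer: $-2993$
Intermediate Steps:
$Z{\left(a,m \right)} = 24$ ($Z{\left(a,m \right)} = 2 \cdot 12 = 24$)
$151 - 131 Z{\left(-5,1 - 4 \right)} = 151 - 3144 = -2993$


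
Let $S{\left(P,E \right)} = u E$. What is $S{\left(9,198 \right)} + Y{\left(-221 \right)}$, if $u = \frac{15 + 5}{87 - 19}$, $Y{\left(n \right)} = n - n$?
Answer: $\frac{990}{17} \approx 58.235$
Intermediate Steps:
$Y{\left(n \right)} = 0$
$u = \frac{5}{17}$ ($u = \frac{20}{68} = 20 \cdot \frac{1}{68} = \frac{5}{17} \approx 0.29412$)
$S{\left(P,E \right)} = \frac{5 E}{17}$
$S{\left(9,198 \right)} + Y{\left(-221 \right)} = \frac{5}{17} \cdot 198 + 0 = \frac{990}{17} + 0 = \frac{990}{17}$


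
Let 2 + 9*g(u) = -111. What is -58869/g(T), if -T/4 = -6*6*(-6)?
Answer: 529821/113 ≈ 4688.7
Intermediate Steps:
T = -864 (T = -4*(-6*6)*(-6) = -(-144)*(-6) = -4*216 = -864)
g(u) = -113/9 (g(u) = -2/9 + (⅑)*(-111) = -2/9 - 37/3 = -113/9)
-58869/g(T) = -58869/(-113/9) = -58869*(-9/113) = 529821/113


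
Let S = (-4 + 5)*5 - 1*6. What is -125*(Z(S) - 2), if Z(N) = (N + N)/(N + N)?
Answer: 125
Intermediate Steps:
S = -1 (S = 1*5 - 6 = 5 - 6 = -1)
Z(N) = 1 (Z(N) = (2*N)/((2*N)) = (2*N)*(1/(2*N)) = 1)
-125*(Z(S) - 2) = -125*(1 - 2) = -125*(-1) = 125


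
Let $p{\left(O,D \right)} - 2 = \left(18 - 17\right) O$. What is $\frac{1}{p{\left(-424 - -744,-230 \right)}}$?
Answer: $\frac{1}{322} \approx 0.0031056$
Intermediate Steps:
$p{\left(O,D \right)} = 2 + O$ ($p{\left(O,D \right)} = 2 + \left(18 - 17\right) O = 2 + 1 O = 2 + O$)
$\frac{1}{p{\left(-424 - -744,-230 \right)}} = \frac{1}{2 - -320} = \frac{1}{2 + \left(-424 + 744\right)} = \frac{1}{2 + 320} = \frac{1}{322}$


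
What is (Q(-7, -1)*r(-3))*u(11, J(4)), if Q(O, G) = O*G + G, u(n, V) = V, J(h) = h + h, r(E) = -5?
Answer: -240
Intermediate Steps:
J(h) = 2*h
Q(O, G) = G + G*O (Q(O, G) = G*O + G = G + G*O)
(Q(-7, -1)*r(-3))*u(11, J(4)) = (-(1 - 7)*(-5))*(2*4) = (-1*(-6)*(-5))*8 = (6*(-5))*8 = -30*8 = -240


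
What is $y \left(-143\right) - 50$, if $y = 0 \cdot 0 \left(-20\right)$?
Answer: $-50$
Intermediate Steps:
$y = 0$ ($y = 0 \left(-20\right) = 0$)
$y \left(-143\right) - 50 = 0 \left(-143\right) - 50 = 0 - 50 = -50$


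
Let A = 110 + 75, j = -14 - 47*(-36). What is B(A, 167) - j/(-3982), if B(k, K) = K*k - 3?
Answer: 61506811/1991 ≈ 30892.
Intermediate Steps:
j = 1678 (j = -14 + 1692 = 1678)
A = 185
B(k, K) = -3 + K*k
B(A, 167) - j/(-3982) = (-3 + 167*185) - 1678/(-3982) = (-3 + 30895) - 1678*(-1)/3982 = 30892 - 1*(-839/1991) = 30892 + 839/1991 = 61506811/1991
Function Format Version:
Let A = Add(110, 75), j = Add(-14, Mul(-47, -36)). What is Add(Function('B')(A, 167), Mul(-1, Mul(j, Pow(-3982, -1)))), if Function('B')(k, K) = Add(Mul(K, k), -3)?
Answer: Rational(61506811, 1991) ≈ 30892.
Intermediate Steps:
j = 1678 (j = Add(-14, 1692) = 1678)
A = 185
Function('B')(k, K) = Add(-3, Mul(K, k))
Add(Function('B')(A, 167), Mul(-1, Mul(j, Pow(-3982, -1)))) = Add(Add(-3, Mul(167, 185)), Mul(-1, Mul(1678, Pow(-3982, -1)))) = Add(Add(-3, 30895), Mul(-1, Mul(1678, Rational(-1, 3982)))) = Add(30892, Mul(-1, Rational(-839, 1991))) = Add(30892, Rational(839, 1991)) = Rational(61506811, 1991)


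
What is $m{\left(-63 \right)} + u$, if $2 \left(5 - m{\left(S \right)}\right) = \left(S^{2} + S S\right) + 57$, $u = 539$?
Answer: $- \frac{6907}{2} \approx -3453.5$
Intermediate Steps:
$m{\left(S \right)} = - \frac{47}{2} - S^{2}$ ($m{\left(S \right)} = 5 - \frac{\left(S^{2} + S S\right) + 57}{2} = 5 - \frac{\left(S^{2} + S^{2}\right) + 57}{2} = 5 - \frac{2 S^{2} + 57}{2} = 5 - \frac{57 + 2 S^{2}}{2} = 5 - \left(\frac{57}{2} + S^{2}\right) = - \frac{47}{2} - S^{2}$)
$m{\left(-63 \right)} + u = \left(- \frac{47}{2} - \left(-63\right)^{2}\right) + 539 = \left(- \frac{47}{2} - 3969\right) + 539 = - \frac{7985}{2} + 539 = - \frac{6907}{2}$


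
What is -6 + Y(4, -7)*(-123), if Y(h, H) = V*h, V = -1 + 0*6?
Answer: 486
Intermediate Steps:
V = -1 (V = -1 + 0 = -1)
Y(h, H) = -h
-6 + Y(4, -7)*(-123) = -6 - 1*4*(-123) = -6 - 4*(-123) = -6 + 492 = 486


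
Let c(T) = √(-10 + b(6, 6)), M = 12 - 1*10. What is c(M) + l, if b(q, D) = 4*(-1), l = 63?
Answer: 63 + I*√14 ≈ 63.0 + 3.7417*I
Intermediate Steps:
M = 2 (M = 12 - 10 = 2)
b(q, D) = -4
c(T) = I*√14 (c(T) = √(-10 - 4) = √(-14) = I*√14)
c(M) + l = I*√14 + 63 = 63 + I*√14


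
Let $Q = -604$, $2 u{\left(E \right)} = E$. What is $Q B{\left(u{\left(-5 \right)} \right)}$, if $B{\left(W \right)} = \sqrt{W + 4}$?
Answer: $- 302 \sqrt{6} \approx -739.75$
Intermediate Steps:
$u{\left(E \right)} = \frac{E}{2}$
$B{\left(W \right)} = \sqrt{4 + W}$
$Q B{\left(u{\left(-5 \right)} \right)} = - 604 \sqrt{4 + \frac{1}{2} \left(-5\right)} = - 604 \sqrt{4 - \frac{5}{2}} = - 604 \sqrt{\frac{3}{2}} = - 604 \frac{\sqrt{6}}{2} = - 302 \sqrt{6}$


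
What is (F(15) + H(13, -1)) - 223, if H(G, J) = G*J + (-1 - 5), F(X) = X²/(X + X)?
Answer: -469/2 ≈ -234.50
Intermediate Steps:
F(X) = X/2 (F(X) = X²/((2*X)) = (1/(2*X))*X² = X/2)
H(G, J) = -6 + G*J (H(G, J) = G*J - 6 = -6 + G*J)
(F(15) + H(13, -1)) - 223 = ((½)*15 + (-6 + 13*(-1))) - 223 = (15/2 + (-6 - 13)) - 223 = (15/2 - 19) - 223 = -23/2 - 223 = -469/2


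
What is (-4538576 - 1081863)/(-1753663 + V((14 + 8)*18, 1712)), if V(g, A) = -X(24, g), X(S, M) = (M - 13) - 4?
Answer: 5620439/1754042 ≈ 3.2043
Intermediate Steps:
X(S, M) = -17 + M (X(S, M) = (-13 + M) - 4 = -17 + M)
V(g, A) = 17 - g (V(g, A) = -(-17 + g) = 17 - g)
(-4538576 - 1081863)/(-1753663 + V((14 + 8)*18, 1712)) = (-4538576 - 1081863)/(-1753663 + (17 - (14 + 8)*18)) = -5620439/(-1753663 + (17 - 22*18)) = -5620439/(-1753663 + (17 - 1*396)) = -5620439/(-1753663 + (17 - 396)) = -5620439/(-1753663 - 379) = -5620439/(-1754042) = -5620439*(-1/1754042) = 5620439/1754042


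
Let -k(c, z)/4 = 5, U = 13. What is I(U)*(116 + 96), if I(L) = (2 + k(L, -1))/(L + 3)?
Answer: -477/2 ≈ -238.50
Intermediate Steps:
k(c, z) = -20 (k(c, z) = -4*5 = -20)
I(L) = -18/(3 + L) (I(L) = (2 - 20)/(L + 3) = -18/(3 + L))
I(U)*(116 + 96) = (-18/(3 + 13))*(116 + 96) = -18/16*212 = -18*1/16*212 = -9/8*212 = -477/2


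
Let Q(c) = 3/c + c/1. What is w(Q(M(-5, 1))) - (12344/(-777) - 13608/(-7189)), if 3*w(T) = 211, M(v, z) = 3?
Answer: 22430441/265993 ≈ 84.327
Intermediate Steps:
Q(c) = c + 3/c (Q(c) = 3/c + c*1 = 3/c + c = c + 3/c)
w(T) = 211/3 (w(T) = (⅓)*211 = 211/3)
w(Q(M(-5, 1))) - (12344/(-777) - 13608/(-7189)) = 211/3 - (12344/(-777) - 13608/(-7189)) = 211/3 - (12344*(-1/777) - 13608*(-1/7189)) = 211/3 - (-12344/777 + 1944/1027) = 211/3 - 1*(-11166800/797979) = 211/3 + 11166800/797979 = 22430441/265993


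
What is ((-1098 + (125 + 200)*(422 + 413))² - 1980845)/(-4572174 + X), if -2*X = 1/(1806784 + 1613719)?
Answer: -499719589008499304/31278269767045 ≈ -15977.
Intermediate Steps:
X = -1/6841006 (X = -1/(2*(1806784 + 1613719)) = -½/3420503 = -½*1/3420503 = -1/6841006 ≈ -1.4618e-7)
((-1098 + (125 + 200)*(422 + 413))² - 1980845)/(-4572174 + X) = ((-1098 + (125 + 200)*(422 + 413))² - 1980845)/(-4572174 - 1/6841006) = ((-1098 + 325*835)² - 1980845)/(-31278269767045/6841006) = ((-1098 + 271375)² - 1980845)*(-6841006/31278269767045) = (270277² - 1980845)*(-6841006/31278269767045) = (73049656729 - 1980845)*(-6841006/31278269767045) = 73047675884*(-6841006/31278269767045) = -499719589008499304/31278269767045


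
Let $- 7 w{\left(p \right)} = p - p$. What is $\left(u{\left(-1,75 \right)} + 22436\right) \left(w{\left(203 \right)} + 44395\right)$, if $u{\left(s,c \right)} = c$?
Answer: $999375845$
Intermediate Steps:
$w{\left(p \right)} = 0$ ($w{\left(p \right)} = - \frac{p - p}{7} = \left(- \frac{1}{7}\right) 0 = 0$)
$\left(u{\left(-1,75 \right)} + 22436\right) \left(w{\left(203 \right)} + 44395\right) = \left(75 + 22436\right) \left(0 + 44395\right) = 22511 \cdot 44395 = 999375845$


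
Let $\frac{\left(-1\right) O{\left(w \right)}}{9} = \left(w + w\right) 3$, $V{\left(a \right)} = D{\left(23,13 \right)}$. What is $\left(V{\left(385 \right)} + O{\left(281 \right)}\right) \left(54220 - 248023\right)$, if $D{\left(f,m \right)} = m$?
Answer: $2938247283$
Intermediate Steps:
$V{\left(a \right)} = 13$
$O{\left(w \right)} = - 54 w$ ($O{\left(w \right)} = - 9 \left(w + w\right) 3 = - 9 \cdot 2 w 3 = - 9 \cdot 6 w = - 54 w$)
$\left(V{\left(385 \right)} + O{\left(281 \right)}\right) \left(54220 - 248023\right) = \left(13 - 15174\right) \left(54220 - 248023\right) = \left(13 - 15174\right) \left(-193803\right) = \left(-15161\right) \left(-193803\right) = 2938247283$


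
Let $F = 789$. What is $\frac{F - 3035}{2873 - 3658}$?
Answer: $\frac{2246}{785} \approx 2.8611$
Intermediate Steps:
$\frac{F - 3035}{2873 - 3658} = \frac{789 - 3035}{2873 - 3658} = - \frac{2246}{-785} = \left(-2246\right) \left(- \frac{1}{785}\right) = \frac{2246}{785}$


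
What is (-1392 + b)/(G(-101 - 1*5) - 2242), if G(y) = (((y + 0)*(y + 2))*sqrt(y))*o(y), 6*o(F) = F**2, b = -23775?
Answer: 253909863/203290811038251410 + 1168997687208*I*sqrt(106)/101645405519125705 ≈ 1.249e-9 + 0.00011841*I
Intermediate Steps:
o(F) = F**2/6
G(y) = y**(7/2)*(2 + y)/6 (G(y) = (((y + 0)*(y + 2))*sqrt(y))*(y**2/6) = ((y*(2 + y))*sqrt(y))*(y**2/6) = (y**(3/2)*(2 + y))*(y**2/6) = y**(7/2)*(2 + y)/6)
(-1392 + b)/(G(-101 - 1*5) - 2242) = (-1392 - 23775)/((-101 - 1*5)**(7/2)*(2 + (-101 - 1*5))/6 - 2242) = -25167/((-101 - 5)**(7/2)*(2 + (-101 - 5))/6 - 2242) = -25167/((-106)**(7/2)*(2 - 106)/6 - 2242) = -25167/((1/6)*(-1191016*I*sqrt(106))*(-104) - 2242) = -25167/(61932832*I*sqrt(106)/3 - 2242) = -25167/(-2242 + 61932832*I*sqrt(106)/3)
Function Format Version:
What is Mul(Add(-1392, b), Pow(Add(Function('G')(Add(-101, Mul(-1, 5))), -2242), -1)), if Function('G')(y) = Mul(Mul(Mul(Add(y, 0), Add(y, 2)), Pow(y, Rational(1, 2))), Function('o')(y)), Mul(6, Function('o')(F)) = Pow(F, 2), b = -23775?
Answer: Add(Rational(253909863, 203290811038251410), Mul(Rational(1168997687208, 101645405519125705), I, Pow(106, Rational(1, 2)))) ≈ Add(1.2490e-9, Mul(0.00011841, I))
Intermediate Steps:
Function('o')(F) = Mul(Rational(1, 6), Pow(F, 2))
Function('G')(y) = Mul(Rational(1, 6), Pow(y, Rational(7, 2)), Add(2, y)) (Function('G')(y) = Mul(Mul(Mul(Add(y, 0), Add(y, 2)), Pow(y, Rational(1, 2))), Mul(Rational(1, 6), Pow(y, 2))) = Mul(Mul(Mul(y, Add(2, y)), Pow(y, Rational(1, 2))), Mul(Rational(1, 6), Pow(y, 2))) = Mul(Mul(Pow(y, Rational(3, 2)), Add(2, y)), Mul(Rational(1, 6), Pow(y, 2))) = Mul(Rational(1, 6), Pow(y, Rational(7, 2)), Add(2, y)))
Mul(Add(-1392, b), Pow(Add(Function('G')(Add(-101, Mul(-1, 5))), -2242), -1)) = Mul(Add(-1392, -23775), Pow(Add(Mul(Rational(1, 6), Pow(Add(-101, Mul(-1, 5)), Rational(7, 2)), Add(2, Add(-101, Mul(-1, 5)))), -2242), -1)) = Mul(-25167, Pow(Add(Mul(Rational(1, 6), Pow(Add(-101, -5), Rational(7, 2)), Add(2, Add(-101, -5))), -2242), -1)) = Mul(-25167, Pow(Add(Mul(Rational(1, 6), Pow(-106, Rational(7, 2)), Add(2, -106)), -2242), -1)) = Mul(-25167, Pow(Add(Mul(Rational(1, 6), Mul(-1191016, I, Pow(106, Rational(1, 2))), -104), -2242), -1)) = Mul(-25167, Pow(Add(Mul(Rational(61932832, 3), I, Pow(106, Rational(1, 2))), -2242), -1)) = Mul(-25167, Pow(Add(-2242, Mul(Rational(61932832, 3), I, Pow(106, Rational(1, 2)))), -1))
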